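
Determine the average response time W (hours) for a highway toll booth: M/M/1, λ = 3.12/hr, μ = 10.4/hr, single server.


W = 1/(μ−λ) = 1/(10.4 − 3.12) = 1/7.28 = 0.1374 hr

Final: 0.1374 hr


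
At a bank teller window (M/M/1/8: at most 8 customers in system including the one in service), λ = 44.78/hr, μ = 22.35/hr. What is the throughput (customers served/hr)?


ρ = 2.0036; P_K = (1−ρ)ρ^8/(1−ρ^9) = 0.501858
λ_eff = λ(1 − P_K) = 44.78·(1 − 0.501858) = 44.78·0.498142 = 22.3068 /hr

Final: 22.3068 /hr


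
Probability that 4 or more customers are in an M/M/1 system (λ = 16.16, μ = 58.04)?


ρ = 16.16/58.04 = 0.2784
P(N ≥ n) = ρ^n = 0.2784^4 = 0.006010

Final: 0.006010


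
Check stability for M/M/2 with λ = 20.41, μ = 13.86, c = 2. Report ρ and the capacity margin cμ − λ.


Total capacity cμ = 2·13.86 = 27.72/hr
ρ = λ/(cμ) = 20.41/27.72 = 0.7363
Stable ⇔ ρ < 1: YES
Spare capacity = cμ − λ = 27.72 − 20.41 = 7.31/hr

Final: ρ = 0.7363; stable; margin = 7.31/hr


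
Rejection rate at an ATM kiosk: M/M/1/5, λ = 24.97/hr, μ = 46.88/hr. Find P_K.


ρ = λ/μ = 24.97/46.88 = 0.5326
P_K = (1−ρ)ρ^K/(1−ρ^(K+1)) = (0.4674·0.042870)/(1 − 0.022834)
= 0.020036/0.977166 = 0.020504

Final: 0.020504


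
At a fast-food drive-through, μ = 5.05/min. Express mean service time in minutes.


Mean service time = 1/μ = 1/5.05 minute = 0.19802 minute
In minutes: 0.19802 × 1 = 0.1980 min

Final: 0.1980 min


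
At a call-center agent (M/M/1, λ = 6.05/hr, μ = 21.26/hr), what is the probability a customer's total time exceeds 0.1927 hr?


W ~ Exponential(μ−λ) for M/M/1.
μ − λ = 21.26 − 6.05 = 15.2100
P(W > t) = e^{−(μ−λ)t} = e^{−2.9310} = 0.053345

Final: 0.053345


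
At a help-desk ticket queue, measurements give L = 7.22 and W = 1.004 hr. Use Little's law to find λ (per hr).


λ = L/W = 7.22/1.004 = 7.1912 /hr

Final: 7.1912 /hr


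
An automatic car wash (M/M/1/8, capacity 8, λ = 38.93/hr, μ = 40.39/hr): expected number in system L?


ρ = 38.93/40.39 = 0.9639
L = ρ[1 − (K+1)ρ^K + Kρ^(K+1)] / [(1−ρ)(1−ρ^(K+1))]
Numerator: 0.9639·(1 − 9·0.744877 + 8·0.717951) = 0.038284
Denominator: (0.03615)·(0.282049) = 0.010195
L = 0.038284/0.010195 = 3.7550

Final: 3.7550


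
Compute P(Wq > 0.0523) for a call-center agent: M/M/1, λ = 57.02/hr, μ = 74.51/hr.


ρ = 57.02/74.51 = 0.7653
P(Wq > t) = ρ·e^{−(μ−λ)t} = 0.7653·e^{−0.9147}
= 0.7653·0.400626 = 0.306586

Final: 0.306586


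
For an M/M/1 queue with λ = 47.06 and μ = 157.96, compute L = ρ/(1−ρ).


ρ = λ/μ = 47.06/157.96 = 0.2979
L = ρ/(1−ρ) = 0.2979/(1 − 0.2979) = 0.2979/0.7021 = 0.4243

Final: 0.4243


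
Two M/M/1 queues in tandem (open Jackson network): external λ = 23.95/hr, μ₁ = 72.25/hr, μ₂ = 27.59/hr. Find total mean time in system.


Each node sees arrival rate λ = 23.95/hr (tandem ⇒ throughput preserved).
W₁ = 1/(μ₁−λ) = 1/(72.25−23.95) = 0.02070 hr
W₂ = 1/(μ₂−λ) = 1/(27.59−23.95) = 0.27473 hr
W_total = W₁ + W₂ = 0.02070 + 0.27473 = 0.29543 hr

Final: 0.29543 hr


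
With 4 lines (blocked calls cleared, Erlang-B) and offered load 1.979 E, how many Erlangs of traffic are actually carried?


B(4,1.979) = 0.093054 (Erlang-B)
Carried load = a(1 − B) = 1.979·(1 − 0.093054) = 1.979·0.906946 = 1.7948 E

Final: 1.7948 Erlangs


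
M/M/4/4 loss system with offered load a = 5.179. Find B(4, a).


B(c,a) = (a^c/c!) / Σ_{k=0}^{c} a^k/k!
a^4/4! = 29.975912
Σ terms (k=0..4): 1.00000 + 5.17900 + 13.41102 + 23.15189 + 29.97591 = 72.717824
B = 29.975912/72.717824 = 0.412222

Final: 0.412222


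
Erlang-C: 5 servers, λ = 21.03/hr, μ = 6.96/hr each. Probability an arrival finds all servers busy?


a = λ/μ = 3.0216; ρ = a/5 = 0.6043
P₀ = 0.045535 (from M/M/c formula)
C(c,a) = [a^c/(c!(1−ρ))]·P₀ = [251.85476/(120·0.3957)]·0.045535
= 5.30413·0.045535 = 0.241522

Final: 0.241522


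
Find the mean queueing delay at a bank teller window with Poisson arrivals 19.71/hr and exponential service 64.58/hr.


ρ = 19.71/64.58 = 0.3052
Wq = ρ/(μ−λ) = 0.3052/(64.58 − 19.71) = 0.3052/44.87 = 0.006802 hr

Final: 0.006802 hr


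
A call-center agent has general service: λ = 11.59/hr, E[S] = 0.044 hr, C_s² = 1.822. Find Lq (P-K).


ρ = λ·E[S] = 11.59·0.044 = 0.5100
Lq = ρ²(1+C_s²)/(2(1−ρ)) = 0.2601·(1+1.822)/(2·0.4900)
= 0.2601·2.8220/0.9801 = 0.74880

Final: 0.74880


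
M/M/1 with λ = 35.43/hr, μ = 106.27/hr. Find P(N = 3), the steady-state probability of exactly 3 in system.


ρ = 35.43/106.27 = 0.3334
P_n = (1−ρ)·ρ^n = (1 − 0.3334)·0.3334^3 = 0.6666·0.037058 = 0.024703

Final: 0.024703


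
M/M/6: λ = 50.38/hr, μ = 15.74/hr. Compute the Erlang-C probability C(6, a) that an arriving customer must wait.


a = λ/μ = 3.2008; ρ = a/6 = 0.5335
P₀ = 0.039742 (from M/M/c formula)
C(c,a) = [a^c/(c!(1−ρ))]·P₀ = [1075.27763/(720·0.4665)]·0.039742
= 3.20110·0.039742 = 0.127218

Final: 0.127218


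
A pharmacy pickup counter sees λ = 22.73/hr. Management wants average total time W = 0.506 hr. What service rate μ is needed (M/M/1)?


W = 1/(μ−λ) ⇒ μ − λ = 1/W = 1/0.506 = 1.9763
μ = λ + 1/W = 22.73 + 1.9763 = 24.7063 per hr

Final: 24.7063 /hr


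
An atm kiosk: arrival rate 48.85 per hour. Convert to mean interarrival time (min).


Mean interarrival time = 1/λ = 1/48.85 hour = 0.02047 hour
In minutes: 0.02047 × 60 = 1.2282 min

Final: 1.2282 min


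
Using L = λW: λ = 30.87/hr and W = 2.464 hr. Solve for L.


L = λW = 30.87·2.464 = 76.0637

Final: 76.0637


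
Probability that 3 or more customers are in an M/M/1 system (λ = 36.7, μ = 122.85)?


ρ = 36.7/122.85 = 0.2987
P(N ≥ n) = ρ^n = 0.2987^3 = 0.026661

Final: 0.026661


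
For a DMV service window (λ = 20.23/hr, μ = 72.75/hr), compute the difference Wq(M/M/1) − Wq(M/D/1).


ρ = 20.23/72.75 = 0.2781
Wq(M/M/1) = ρ/(μ−λ) = 0.2781/52.52 = 0.005295 hr
Wq(M/D/1) = ρ/(2(μ−λ)) = 0.002647 hr
Savings = 0.005295 − 0.002647 = 0.002647 hr

Final: 0.002647 hr


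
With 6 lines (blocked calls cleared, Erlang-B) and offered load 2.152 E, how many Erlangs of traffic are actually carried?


B(6,2.152) = 0.016144 (Erlang-B)
Carried load = a(1 − B) = 2.152·(1 − 0.016144) = 2.152·0.983856 = 2.1173 E

Final: 2.1173 Erlangs


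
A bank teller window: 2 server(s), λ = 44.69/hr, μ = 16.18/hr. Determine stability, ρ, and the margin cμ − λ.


Total capacity cμ = 2·16.18 = 32.36/hr
ρ = λ/(cμ) = 44.69/32.36 = 1.3810
Stable ⇔ ρ < 1: NO
Spare capacity = cμ − λ = 32.36 − 44.69 = -12.33/hr

Final: ρ = 1.3810; unstable; margin = -12.33/hr


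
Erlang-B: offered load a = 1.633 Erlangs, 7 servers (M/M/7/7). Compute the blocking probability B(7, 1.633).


B(c,a) = (a^c/c!) / Σ_{k=0}^{c} a^k/k!
a^7/7! = 0.006144
Σ terms (k=0..7): 1.00000 + 1.63300 + 1.33334 + 0.72578 + 0.29630 + 0.09677 + 0.02634 + 0.006144 = 5.117684
B = 0.006144/5.117684 = 0.001201

Final: 0.001201


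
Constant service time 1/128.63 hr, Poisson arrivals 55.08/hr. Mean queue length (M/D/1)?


ρ = 55.08/128.63 = 0.4282
M/D/1: Lq = ρ²/(2(1−ρ)) = 0.1834/(2·0.5718) = 0.16034

Final: 0.16034


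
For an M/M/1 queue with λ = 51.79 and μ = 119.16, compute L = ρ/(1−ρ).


ρ = λ/μ = 51.79/119.16 = 0.4346
L = ρ/(1−ρ) = 0.4346/(1 − 0.4346) = 0.4346/0.5654 = 0.7687

Final: 0.7687


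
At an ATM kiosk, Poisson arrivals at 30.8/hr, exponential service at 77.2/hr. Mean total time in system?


W = 1/(μ−λ) = 1/(77.2 − 30.8) = 1/46.40 = 0.02155 hr

Final: 0.02155 hr


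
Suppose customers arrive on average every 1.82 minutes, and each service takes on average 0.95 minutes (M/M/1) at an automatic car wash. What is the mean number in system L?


λ = 60/1.82 = 32.9670 /hr
μ = 60/0.95 = 63.1579 /hr
ρ = λ/μ = 32.9670/63.1579 = 0.5220
L = ρ/(1−ρ) = 0.5220/0.4780 = 1.0920

Final: 1.0920


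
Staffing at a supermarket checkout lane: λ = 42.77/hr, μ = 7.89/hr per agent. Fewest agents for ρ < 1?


Stability requires cμ > λ ⇔ c > λ/μ.
λ/μ = 42.77/7.89 = 5.4208
Minimum integer c = ⌊5.4208⌋ + 1 = 6
Check: 6·7.89 = 47.34 > 42.77, while 5·7.89 = 39.45 ≤ 42.77

Final: 6 servers


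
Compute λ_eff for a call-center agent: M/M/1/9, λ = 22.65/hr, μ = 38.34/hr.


ρ = 0.5908; P_K = (1−ρ)ρ^9/(1−ρ^10) = 0.003606
λ_eff = λ(1 − P_K) = 22.65·(1 − 0.003606) = 22.65·0.996394 = 22.5683 /hr

Final: 22.5683 /hr


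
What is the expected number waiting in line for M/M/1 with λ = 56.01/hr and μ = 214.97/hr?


ρ = 56.01/214.97 = 0.2605
Lq = ρ²/(1−ρ) = 0.06789/0.7395 = 0.09180

Final: 0.09180


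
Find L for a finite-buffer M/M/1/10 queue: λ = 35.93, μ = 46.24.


ρ = 35.93/46.24 = 0.7770
L = ρ[1 − (K+1)ρ^K + Kρ^(K+1)] / [(1−ρ)(1−ρ^(K+1))]
Numerator: 0.7770·(1 − 11·0.080241 + 10·0.062350) = 0.575664
Denominator: (0.2230)·(0.937650) = 0.209065
L = 0.575664/0.209065 = 2.7535

Final: 2.7535


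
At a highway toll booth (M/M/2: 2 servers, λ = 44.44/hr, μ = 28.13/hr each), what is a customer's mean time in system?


a = 1.5798; ρ = 0.7899; P₀ = 0.117378
Lq = P₀·a^c·ρ/(c!(1−ρ)²) = 2.62123
Wq = Lq/λ = 2.62123/44.44 = 0.05898 hr
W = Wq + 1/μ = 0.05898 + 0.03555 = 0.09453 hr

Final: 0.09453 hr


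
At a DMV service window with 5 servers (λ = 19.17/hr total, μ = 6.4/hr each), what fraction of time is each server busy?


ρ = λ/(cμ) = 19.17/(5·6.4) = 19.17/32.00 = 0.5991

Final: 0.5991


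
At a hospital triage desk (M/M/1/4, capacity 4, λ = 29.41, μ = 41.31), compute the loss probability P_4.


ρ = λ/μ = 29.41/41.31 = 0.7119
P_K = (1−ρ)ρ^K/(1−ρ^(K+1)) = (0.2881·0.256897)/(1 − 0.182894)
= 0.074003/0.817106 = 0.090568

Final: 0.090568


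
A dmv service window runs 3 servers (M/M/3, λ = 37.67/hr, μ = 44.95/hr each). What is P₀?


a = λ/μ = 37.67/44.95 = 0.8380; ρ = a/c = 0.2793
Σ_{k=0}^{2} a^k/k! (terms k=0..2) = 1.00000 + 0.83804 + 0.35116 = 2.18920
Tail: a^3/(3!(1−ρ)) = 0.58857/(6·0.7207) = 0.13612
P₀ = 1/(2.18920 + 0.13612) = 1/2.32532 = 0.430048

Final: 0.430048


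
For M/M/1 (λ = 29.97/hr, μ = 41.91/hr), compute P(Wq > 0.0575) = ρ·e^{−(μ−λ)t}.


ρ = 29.97/41.91 = 0.7151
P(Wq > t) = ρ·e^{−(μ−λ)t} = 0.7151·e^{−0.6865}
= 0.7151·0.503309 = 0.359919

Final: 0.359919


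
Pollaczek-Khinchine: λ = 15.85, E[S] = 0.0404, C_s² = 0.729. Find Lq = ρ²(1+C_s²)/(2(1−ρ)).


ρ = λ·E[S] = 15.85·0.0404 = 0.6403
Lq = ρ²(1+C_s²)/(2(1−ρ)) = 0.4100·(1+0.729)/(2·0.3597)
= 0.4100·1.7290/0.7193 = 0.98559

Final: 0.98559


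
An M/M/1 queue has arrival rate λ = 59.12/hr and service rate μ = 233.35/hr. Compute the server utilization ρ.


ρ = λ/μ = 59.12/233.35 = 0.2534

Final: 0.2534


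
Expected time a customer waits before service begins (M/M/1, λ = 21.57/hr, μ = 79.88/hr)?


ρ = 21.57/79.88 = 0.2700
Wq = ρ/(μ−λ) = 0.2700/(79.88 − 21.57) = 0.2700/58.31 = 0.004631 hr

Final: 0.004631 hr


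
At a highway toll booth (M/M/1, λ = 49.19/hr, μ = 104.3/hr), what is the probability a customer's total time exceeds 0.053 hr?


W ~ Exponential(μ−λ) for M/M/1.
μ − λ = 104.3 − 49.19 = 55.1100
P(W > t) = e^{−(μ−λ)t} = e^{−2.9208} = 0.053889

Final: 0.053889


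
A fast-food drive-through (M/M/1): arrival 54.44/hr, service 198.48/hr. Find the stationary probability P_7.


ρ = 54.44/198.48 = 0.2743
P_n = (1−ρ)·ρ^n = (1 − 0.2743)·0.2743^7 = 0.7257·0.0001168 = 0.00008476

Final: 0.00008476


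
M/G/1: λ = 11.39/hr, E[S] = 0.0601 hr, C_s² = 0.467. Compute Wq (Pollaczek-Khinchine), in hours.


ρ = λ·E[S] = 11.39·0.0601 = 0.6845
E[S²] = E[S]²(1+C_s²) = 0.0601²·(1+0.467) = 0.005299
Wq = λ·E[S²]/(2(1−ρ)) = 11.39·0.005299/(2·0.3155) = 0.09566 hr

Final: 0.09566 hr


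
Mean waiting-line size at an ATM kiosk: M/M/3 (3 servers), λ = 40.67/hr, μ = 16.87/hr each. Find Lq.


a = λ/μ = 2.4108; ρ = a/3 = 0.8036
P₀ = 0.054925
Lq = P₀·a^c·ρ / (c!·(1−ρ)²) = 0.054925·14.01126·0.8036/(6·0.03857)
= 2.67199

Final: 2.67199


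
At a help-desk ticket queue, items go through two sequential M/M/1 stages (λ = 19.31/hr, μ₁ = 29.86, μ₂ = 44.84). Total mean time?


Each node sees arrival rate λ = 19.31/hr (tandem ⇒ throughput preserved).
W₁ = 1/(μ₁−λ) = 1/(29.86−19.31) = 0.09479 hr
W₂ = 1/(μ₂−λ) = 1/(44.84−19.31) = 0.03917 hr
W_total = W₁ + W₂ = 0.09479 + 0.03917 = 0.13396 hr

Final: 0.13396 hr


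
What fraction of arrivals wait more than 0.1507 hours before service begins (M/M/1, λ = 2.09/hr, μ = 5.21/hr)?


ρ = 2.09/5.21 = 0.4012
P(Wq > t) = ρ·e^{−(μ−λ)t} = 0.4012·e^{−0.4702}
= 0.4012·0.624887 = 0.250675

Final: 0.250675


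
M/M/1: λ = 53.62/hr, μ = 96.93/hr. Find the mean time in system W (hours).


W = 1/(μ−λ) = 1/(96.93 − 53.62) = 1/43.31 = 0.02309 hr

Final: 0.02309 hr


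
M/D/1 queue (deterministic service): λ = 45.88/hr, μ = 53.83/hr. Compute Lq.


ρ = 45.88/53.83 = 0.8523
M/D/1: Lq = ρ²/(2(1−ρ)) = 0.7264/(2·0.1477) = 2.45938

Final: 2.45938


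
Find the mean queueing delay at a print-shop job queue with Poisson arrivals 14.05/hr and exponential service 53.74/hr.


ρ = 14.05/53.74 = 0.2614
Wq = ρ/(μ−λ) = 0.2614/(53.74 − 14.05) = 0.2614/39.69 = 0.006587 hr

Final: 0.006587 hr


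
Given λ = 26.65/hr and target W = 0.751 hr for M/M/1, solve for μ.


W = 1/(μ−λ) ⇒ μ − λ = 1/W = 1/0.751 = 1.3316
μ = λ + 1/W = 26.65 + 1.3316 = 27.9816 per hr

Final: 27.9816 /hr


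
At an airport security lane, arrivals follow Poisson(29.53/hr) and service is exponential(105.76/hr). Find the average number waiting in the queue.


ρ = 29.53/105.76 = 0.2792
Lq = ρ²/(1−ρ) = 0.07796/0.7208 = 0.1082

Final: 0.1082


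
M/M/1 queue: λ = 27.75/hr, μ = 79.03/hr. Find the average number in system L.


ρ = λ/μ = 27.75/79.03 = 0.3511
L = ρ/(1−ρ) = 0.3511/(1 − 0.3511) = 0.3511/0.6489 = 0.5411

Final: 0.5411


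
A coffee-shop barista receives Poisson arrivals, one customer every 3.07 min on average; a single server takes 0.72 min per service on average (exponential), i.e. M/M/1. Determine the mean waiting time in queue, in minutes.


λ = 60/3.07 = 19.5440 /hr
μ = 60/0.72 = 83.3333 /hr
ρ = λ/μ = 19.5440/83.3333 = 0.2345
Wq = ρ/(μ−λ) = 0.2345/(83.3333−19.5440) = 0.003677 hr
In minutes: 0.003677·60 = 0.2206 min

Final: 0.2206 min


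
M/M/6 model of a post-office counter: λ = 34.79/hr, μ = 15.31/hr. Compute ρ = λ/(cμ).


ρ = λ/(cμ) = 34.79/(6·15.31) = 34.79/91.86 = 0.3787

Final: 0.3787


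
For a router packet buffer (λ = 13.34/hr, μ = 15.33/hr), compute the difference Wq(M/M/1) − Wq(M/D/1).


ρ = 13.34/15.33 = 0.8702
Wq(M/M/1) = ρ/(μ−λ) = 0.8702/1.99 = 0.43728 hr
Wq(M/D/1) = ρ/(2(μ−λ)) = 0.21864 hr
Savings = 0.43728 − 0.21864 = 0.21864 hr

Final: 0.21864 hr


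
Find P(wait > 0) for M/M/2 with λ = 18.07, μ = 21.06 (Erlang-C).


a = λ/μ = 0.8580; ρ = a/2 = 0.4290
P₀ = 0.399568 (from M/M/c formula)
C(c,a) = [a^c/(c!(1−ρ))]·P₀ = [0.73621/(2·0.5710)]·0.399568
= 0.64468·0.399568 = 0.257593

Final: 0.257593


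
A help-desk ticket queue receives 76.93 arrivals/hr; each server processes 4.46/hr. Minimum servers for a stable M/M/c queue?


Stability requires cμ > λ ⇔ c > λ/μ.
λ/μ = 76.93/4.46 = 17.2489
Minimum integer c = ⌊17.2489⌋ + 1 = 18
Check: 18·4.46 = 80.28 > 76.93, while 17·4.46 = 75.82 ≤ 76.93

Final: 18 servers


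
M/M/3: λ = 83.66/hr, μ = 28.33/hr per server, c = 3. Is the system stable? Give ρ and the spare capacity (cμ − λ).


Total capacity cμ = 3·28.33 = 84.99/hr
ρ = λ/(cμ) = 83.66/84.99 = 0.9844
Stable ⇔ ρ < 1: YES
Spare capacity = cμ − λ = 84.99 − 83.66 = 1.33/hr

Final: ρ = 0.9844; stable; margin = 1.33/hr


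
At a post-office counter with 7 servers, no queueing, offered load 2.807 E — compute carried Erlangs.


B(7,2.807) = 0.016588 (Erlang-B)
Carried load = a(1 − B) = 2.807·(1 − 0.016588) = 2.807·0.983412 = 2.7604 E

Final: 2.7604 Erlangs


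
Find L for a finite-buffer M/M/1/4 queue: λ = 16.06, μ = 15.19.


ρ = 16.06/15.19 = 1.0573
L = ρ[1 − (K+1)ρ^K + Kρ^(K+1)] / [(1−ρ)(1−ρ^(K+1))]
Numerator: 1.0573·(1 − 5·1.249543 + 4·1.321110) = 0.038829
Denominator: (-0.05727)·(-0.321110) = 0.018391
L = 0.038829/0.018391 = 2.1112

Final: 2.1112


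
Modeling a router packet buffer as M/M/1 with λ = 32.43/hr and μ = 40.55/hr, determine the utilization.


ρ = λ/μ = 32.43/40.55 = 0.7998

Final: 0.7998


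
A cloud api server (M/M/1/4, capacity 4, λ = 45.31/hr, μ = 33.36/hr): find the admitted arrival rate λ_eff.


ρ = 1.3582; P_K = (1−ρ)ρ^4/(1−ρ^5) = 0.336552
λ_eff = λ(1 − P_K) = 45.31·(1 − 0.336552) = 45.31·0.663448 = 30.0608 /hr

Final: 30.0608 /hr


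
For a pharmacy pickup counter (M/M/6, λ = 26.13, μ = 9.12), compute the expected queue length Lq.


a = λ/μ = 2.8651; ρ = a/6 = 0.4775
P₀ = 0.056253
Lq = P₀·a^c·ρ / (c!·(1−ρ)²) = 0.056253·553.18122·0.4775/(720·0.27298)
= 0.07560

Final: 0.07560


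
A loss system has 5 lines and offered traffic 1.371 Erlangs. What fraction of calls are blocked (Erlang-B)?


B(c,a) = (a^c/c!) / Σ_{k=0}^{c} a^k/k!
a^5/5! = 0.040365
Σ terms (k=0..5): 1.00000 + 1.37100 + 0.93982 + 0.42950 + 0.14721 + 0.04037 = 3.927894
B = 0.040365/3.927894 = 0.010277

Final: 0.010277


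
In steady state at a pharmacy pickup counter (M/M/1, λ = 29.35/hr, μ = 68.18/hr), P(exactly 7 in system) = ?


ρ = 29.35/68.18 = 0.4305
P_n = (1−ρ)·ρ^n = (1 − 0.4305)·0.4305^7 = 0.5695·0.002739 = 0.001560

Final: 0.001560


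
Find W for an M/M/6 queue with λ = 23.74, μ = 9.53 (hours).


a = 2.4911; ρ = 0.4152; P₀ = 0.082361
Lq = P₀·a^c·ρ/(c!(1−ρ)²) = 0.03318
Wq = Lq/λ = 0.03318/23.74 = 0.001398 hr
W = Wq + 1/μ = 0.001398 + 0.10493 = 0.10633 hr

Final: 0.10633 hr


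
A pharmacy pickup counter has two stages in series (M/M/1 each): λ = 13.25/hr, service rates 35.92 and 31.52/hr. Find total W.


Each node sees arrival rate λ = 13.25/hr (tandem ⇒ throughput preserved).
W₁ = 1/(μ₁−λ) = 1/(35.92−13.25) = 0.04411 hr
W₂ = 1/(μ₂−λ) = 1/(31.52−13.25) = 0.05473 hr
W_total = W₁ + W₂ = 0.04411 + 0.05473 = 0.09885 hr

Final: 0.09885 hr


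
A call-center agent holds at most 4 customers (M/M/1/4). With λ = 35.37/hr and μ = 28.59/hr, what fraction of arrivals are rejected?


ρ = λ/μ = 35.37/28.59 = 1.2371
P_K = (1−ρ)ρ^K/(1−ρ^(K+1)) = (-0.2371·2.342522)/(1 − 2.898041)
= -0.555519/-1.898041 = 0.292680

Final: 0.292680


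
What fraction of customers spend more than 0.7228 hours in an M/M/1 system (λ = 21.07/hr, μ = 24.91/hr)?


W ~ Exponential(μ−λ) for M/M/1.
μ − λ = 24.91 − 21.07 = 3.8400
P(W > t) = e^{−(μ−λ)t} = e^{−2.7756} = 0.062315

Final: 0.062315


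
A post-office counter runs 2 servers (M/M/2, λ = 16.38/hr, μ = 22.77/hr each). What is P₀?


a = λ/μ = 16.38/22.77 = 0.7194; ρ = a/c = 0.3597
Σ_{k=0}^{1} a^k/k! (terms k=0..1) = 1.00000 + 0.71937 = 1.71937
Tail: a^2/(2!(1−ρ)) = 0.51749/(2·0.6403) = 0.40409
P₀ = 1/(1.71937 + 0.40409) = 1/2.12346 = 0.470930

Final: 0.470930


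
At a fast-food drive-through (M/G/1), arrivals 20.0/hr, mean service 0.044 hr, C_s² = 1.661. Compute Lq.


ρ = λ·E[S] = 20.0·0.044 = 0.8800
Lq = ρ²(1+C_s²)/(2(1−ρ)) = 0.7744·(1+1.661)/(2·0.1200)
= 0.7744·2.6610/0.2400 = 8.58616

Final: 8.58616


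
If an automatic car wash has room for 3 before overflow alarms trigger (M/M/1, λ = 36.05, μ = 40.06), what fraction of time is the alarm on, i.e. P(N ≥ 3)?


ρ = 36.05/40.06 = 0.8999
P(N ≥ n) = ρ^n = 0.8999^3 = 0.728757

Final: 0.728757


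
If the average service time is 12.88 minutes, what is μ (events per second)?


μ = 1/(service time) in consistent units.
1 second = 0.0166667 min, so μ = 0.0166667/12.88 = 0.001294 per second

Final: 0.001294 /sec


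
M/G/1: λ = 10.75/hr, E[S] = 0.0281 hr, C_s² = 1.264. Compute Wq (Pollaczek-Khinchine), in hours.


ρ = λ·E[S] = 10.75·0.0281 = 0.3021
E[S²] = E[S]²(1+C_s²) = 0.0281²·(1+1.264) = 0.001788
Wq = λ·E[S²]/(2(1−ρ)) = 10.75·0.001788/(2·0.6979) = 0.01377 hr

Final: 0.01377 hr


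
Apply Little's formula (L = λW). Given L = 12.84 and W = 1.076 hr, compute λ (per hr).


λ = L/W = 12.84/1.076 = 11.9331 /hr

Final: 11.9331 /hr


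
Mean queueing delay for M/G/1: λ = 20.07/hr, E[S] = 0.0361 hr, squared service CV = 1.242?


ρ = λ·E[S] = 20.07·0.0361 = 0.7245
E[S²] = E[S]²(1+C_s²) = 0.0361²·(1+1.242) = 0.002922
Wq = λ·E[S²]/(2(1−ρ)) = 20.07·0.002922/(2·0.2755) = 0.10644 hr

Final: 0.10644 hr


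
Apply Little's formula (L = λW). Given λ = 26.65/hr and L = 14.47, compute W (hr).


W = L/λ = 14.47/26.65 = 0.5430 hr

Final: 0.5430 hr


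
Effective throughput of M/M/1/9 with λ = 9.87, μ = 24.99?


ρ = 0.3950; P_K = (1−ρ)ρ^9/(1−ρ^10) = 0.0001415
λ_eff = λ(1 − P_K) = 9.87·(1 − 0.0001415) = 9.87·0.999858 = 9.8686 /hr

Final: 9.8686 /hr


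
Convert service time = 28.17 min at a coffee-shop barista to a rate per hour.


μ = 1/(service time) in consistent units.
1 hour = 60 min, so μ = 60/28.17 = 2.1299 per hour

Final: 2.1299 /hr


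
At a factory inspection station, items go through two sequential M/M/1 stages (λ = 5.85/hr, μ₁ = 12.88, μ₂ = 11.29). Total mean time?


Each node sees arrival rate λ = 5.85/hr (tandem ⇒ throughput preserved).
W₁ = 1/(μ₁−λ) = 1/(12.88−5.85) = 0.14225 hr
W₂ = 1/(μ₂−λ) = 1/(11.29−5.85) = 0.18382 hr
W_total = W₁ + W₂ = 0.14225 + 0.18382 = 0.32607 hr

Final: 0.32607 hr


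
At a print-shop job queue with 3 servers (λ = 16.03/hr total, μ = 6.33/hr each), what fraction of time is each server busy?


ρ = λ/(cμ) = 16.03/(3·6.33) = 16.03/18.99 = 0.8441

Final: 0.8441


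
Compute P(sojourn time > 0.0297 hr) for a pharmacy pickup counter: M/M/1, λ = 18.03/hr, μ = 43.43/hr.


W ~ Exponential(μ−λ) for M/M/1.
μ − λ = 43.43 − 18.03 = 25.4000
P(W > t) = e^{−(μ−λ)t} = e^{−0.7544} = 0.470302

Final: 0.470302


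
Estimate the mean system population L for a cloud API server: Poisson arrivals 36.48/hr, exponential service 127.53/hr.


ρ = λ/μ = 36.48/127.53 = 0.2861
L = ρ/(1−ρ) = 0.2861/(1 − 0.2861) = 0.2861/0.7139 = 0.4007

Final: 0.4007


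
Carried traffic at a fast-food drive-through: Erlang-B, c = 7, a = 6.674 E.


B(7,6.674) = 0.228443 (Erlang-B)
Carried load = a(1 − B) = 6.674·(1 − 0.228443) = 6.674·0.771557 = 5.1494 E

Final: 5.1494 Erlangs


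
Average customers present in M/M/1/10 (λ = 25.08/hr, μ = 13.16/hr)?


ρ = 25.08/13.16 = 1.9058
L = ρ[1 − (K+1)ρ^K + Kρ^(K+1)] / [(1−ρ)(1−ρ^(K+1))]
Numerator: 1.9058·(1 − 11·631.999055 + 10·1204.448047) = 9707.047939
Denominator: (-0.9058)·(-1203.448047) = 1090.053246
L = 9707.047939/1090.053246 = 8.9051

Final: 8.9051


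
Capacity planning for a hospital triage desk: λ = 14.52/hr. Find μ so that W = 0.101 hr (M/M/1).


W = 1/(μ−λ) ⇒ μ − λ = 1/W = 1/0.101 = 9.9010
μ = λ + 1/W = 14.52 + 9.9010 = 24.4210 per hr

Final: 24.4210 /hr


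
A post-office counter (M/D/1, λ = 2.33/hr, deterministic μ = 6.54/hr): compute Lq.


ρ = 2.33/6.54 = 0.3563
M/D/1: Lq = ρ²/(2(1−ρ)) = 0.1269/(2·0.6437) = 0.09859

Final: 0.09859


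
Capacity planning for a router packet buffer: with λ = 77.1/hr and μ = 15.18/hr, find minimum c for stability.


Stability requires cμ > λ ⇔ c > λ/μ.
λ/μ = 77.1/15.18 = 5.0791
Minimum integer c = ⌊5.0791⌋ + 1 = 6
Check: 6·15.18 = 91.08 > 77.1, while 5·15.18 = 75.90 ≤ 77.1

Final: 6 servers


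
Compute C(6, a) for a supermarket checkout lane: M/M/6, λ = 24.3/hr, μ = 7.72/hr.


a = λ/μ = 3.1477; ρ = a/6 = 0.5246
P₀ = 0.042006 (from M/M/c formula)
C(c,a) = [a^c/(c!(1−ρ))]·P₀ = [972.59905/(720·0.4754)]·0.042006
= 2.84153·0.042006 = 0.119362

Final: 0.119362


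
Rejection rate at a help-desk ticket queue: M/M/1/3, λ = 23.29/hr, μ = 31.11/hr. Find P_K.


ρ = λ/μ = 23.29/31.11 = 0.7486
P_K = (1−ρ)ρ^K/(1−ρ^(K+1)) = (0.2514·0.419574)/(1 − 0.314107)
= 0.105467/0.685893 = 0.153766

Final: 0.153766


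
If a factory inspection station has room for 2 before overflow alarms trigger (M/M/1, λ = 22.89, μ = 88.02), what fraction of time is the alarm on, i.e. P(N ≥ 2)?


ρ = 22.89/88.02 = 0.2601
P(N ≥ n) = ρ^n = 0.2601^2 = 0.067628

Final: 0.067628


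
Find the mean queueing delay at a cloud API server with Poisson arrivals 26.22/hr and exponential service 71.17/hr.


ρ = 26.22/71.17 = 0.3684
Wq = ρ/(μ−λ) = 0.3684/(71.17 − 26.22) = 0.3684/44.95 = 0.008196 hr

Final: 0.008196 hr


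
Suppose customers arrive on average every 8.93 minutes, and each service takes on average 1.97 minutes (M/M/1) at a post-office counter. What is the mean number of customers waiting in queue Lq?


λ = 60/8.93 = 6.7189 /hr
μ = 60/1.97 = 30.4569 /hr
ρ = λ/μ = 6.7189/30.4569 = 0.2206
Lq = ρ²/(1−ρ) = 0.04867/0.7794 = 0.06244

Final: 0.06244


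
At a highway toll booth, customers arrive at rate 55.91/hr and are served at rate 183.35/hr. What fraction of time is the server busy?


ρ = λ/μ = 55.91/183.35 = 0.3049

Final: 0.3049


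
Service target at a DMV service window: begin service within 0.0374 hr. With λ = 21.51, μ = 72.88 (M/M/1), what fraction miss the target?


ρ = 21.51/72.88 = 0.2951
P(Wq > t) = ρ·e^{−(μ−λ)t} = 0.2951·e^{−1.9212}
= 0.2951·0.146426 = 0.043216

Final: 0.043216


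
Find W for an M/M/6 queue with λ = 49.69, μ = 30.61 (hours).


a = 1.6233; ρ = 0.2706; P₀ = 0.197161
Lq = P₀·a^c·ρ/(c!(1−ρ)²) = 0.002548
Wq = Lq/λ = 0.002548/49.69 = 0.00005128 hr
W = Wq + 1/μ = 0.00005128 + 0.03267 = 0.03272 hr

Final: 0.03272 hr


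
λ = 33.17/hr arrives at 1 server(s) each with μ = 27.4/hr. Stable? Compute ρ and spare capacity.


Total capacity cμ = 1·27.4 = 27.40/hr
ρ = λ/(cμ) = 33.17/27.40 = 1.2106
Stable ⇔ ρ < 1: NO
Spare capacity = cμ − λ = 27.40 − 33.17 = -5.77/hr

Final: ρ = 1.2106; unstable; margin = -5.77/hr


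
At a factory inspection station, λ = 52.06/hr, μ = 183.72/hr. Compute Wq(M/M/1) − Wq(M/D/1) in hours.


ρ = 52.06/183.72 = 0.2834
Wq(M/M/1) = ρ/(μ−λ) = 0.2834/131.66 = 0.002152 hr
Wq(M/D/1) = ρ/(2(μ−λ)) = 0.001076 hr
Savings = 0.002152 − 0.001076 = 0.001076 hr

Final: 0.001076 hr


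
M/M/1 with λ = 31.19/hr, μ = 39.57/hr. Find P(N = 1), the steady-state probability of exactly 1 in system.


ρ = 31.19/39.57 = 0.7882
P_n = (1−ρ)·ρ^n = (1 − 0.7882)·0.7882^1 = 0.2118·0.788223 = 0.166927

Final: 0.166927


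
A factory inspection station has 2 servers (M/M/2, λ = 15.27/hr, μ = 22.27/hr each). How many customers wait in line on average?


a = λ/μ = 0.6857; ρ = a/2 = 0.3428
P₀ = 0.489383
Lq = P₀·a^c·ρ / (c!·(1−ρ)²) = 0.489383·0.47015·0.3428/(2·0.43186)
= 0.09133

Final: 0.09133


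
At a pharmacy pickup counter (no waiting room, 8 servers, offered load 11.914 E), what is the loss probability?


B(c,a) = (a^c/c!) / Σ_{k=0}^{c} a^k/k!
a^8/8! = 10067.931283
Σ terms (k=0..8): 1.00000 + 11.91400 + 70.97170 + 281.85227 + 839.49699 + 2000.35342 + 3972.03510 + 6760.40375 + 10067.93128 = 24005.958509
B = 10067.931283/24005.958509 = 0.419393

Final: 0.419393


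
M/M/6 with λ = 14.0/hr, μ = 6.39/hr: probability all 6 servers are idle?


a = λ/μ = 14.0/6.39 = 2.1909; ρ = a/c = 0.3652
Σ_{k=0}^{5} a^k/k! (terms k=0..5) = 1.00000 + 2.19092 + 2.40007 + 1.75279 + 0.96006 + 0.42068 = 8.72453
Tail: a^6/(6!(1−ρ)) = 110.60202/(720·0.6348) = 0.24197
P₀ = 1/(8.72453 + 0.24197) = 1/8.96650 = 0.111526

Final: 0.111526


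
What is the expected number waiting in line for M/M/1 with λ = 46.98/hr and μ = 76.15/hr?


ρ = 46.98/76.15 = 0.6169
Lq = ρ²/(1−ρ) = 0.3806/0.3831 = 0.9936

Final: 0.9936


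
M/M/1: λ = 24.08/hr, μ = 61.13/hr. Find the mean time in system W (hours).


W = 1/(μ−λ) = 1/(61.13 − 24.08) = 1/37.05 = 0.02699 hr

Final: 0.02699 hr


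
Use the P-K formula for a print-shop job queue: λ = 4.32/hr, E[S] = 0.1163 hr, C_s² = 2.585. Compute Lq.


ρ = λ·E[S] = 4.32·0.1163 = 0.5024
Lq = ρ²(1+C_s²)/(2(1−ρ)) = 0.2524·(1+2.585)/(2·0.4976)
= 0.2524·3.5850/0.9952 = 0.90933

Final: 0.90933


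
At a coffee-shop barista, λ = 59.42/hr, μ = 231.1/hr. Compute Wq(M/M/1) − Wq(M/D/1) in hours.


ρ = 59.42/231.1 = 0.2571
Wq(M/M/1) = ρ/(μ−λ) = 0.2571/171.68 = 0.001498 hr
Wq(M/D/1) = ρ/(2(μ−λ)) = 0.0007488 hr
Savings = 0.001498 − 0.0007488 = 0.0007488 hr

Final: 0.0007488 hr


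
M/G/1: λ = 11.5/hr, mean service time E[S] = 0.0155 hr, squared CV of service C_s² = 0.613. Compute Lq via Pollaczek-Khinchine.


ρ = λ·E[S] = 11.5·0.0155 = 0.1782
Lq = ρ²(1+C_s²)/(2(1−ρ)) = 0.03177·(1+0.613)/(2·0.8217)
= 0.03177·1.6130/1.6435 = 0.03118

Final: 0.03118


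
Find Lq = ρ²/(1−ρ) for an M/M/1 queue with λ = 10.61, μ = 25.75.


ρ = 10.61/25.75 = 0.4120
Lq = ρ²/(1−ρ) = 0.1698/0.5880 = 0.2888

Final: 0.2888


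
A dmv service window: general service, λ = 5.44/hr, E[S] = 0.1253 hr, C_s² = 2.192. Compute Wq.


ρ = λ·E[S] = 5.44·0.1253 = 0.6816
E[S²] = E[S]²(1+C_s²) = 0.1253²·(1+2.192) = 0.050115
Wq = λ·E[S²]/(2(1−ρ)) = 5.44·0.050115/(2·0.3184) = 0.42816 hr

Final: 0.42816 hr


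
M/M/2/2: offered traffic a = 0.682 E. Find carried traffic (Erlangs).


B(2,0.682) = 0.121470 (Erlang-B)
Carried load = a(1 − B) = 0.682·(1 − 0.121470) = 0.682·0.878530 = 0.5992 E

Final: 0.5992 Erlangs


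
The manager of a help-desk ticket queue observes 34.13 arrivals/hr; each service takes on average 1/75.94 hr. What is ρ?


ρ = λ/μ = 34.13/75.94 = 0.4494

Final: 0.4494


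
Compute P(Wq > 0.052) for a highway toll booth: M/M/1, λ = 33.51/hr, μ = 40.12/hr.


ρ = 33.51/40.12 = 0.8352
P(Wq > t) = ρ·e^{−(μ−λ)t} = 0.8352·e^{−0.3437}
= 0.8352·0.709127 = 0.592295

Final: 0.592295


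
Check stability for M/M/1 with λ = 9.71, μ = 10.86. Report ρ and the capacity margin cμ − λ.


Total capacity cμ = 1·10.86 = 10.86/hr
ρ = λ/(cμ) = 9.71/10.86 = 0.8941
Stable ⇔ ρ < 1: YES
Spare capacity = cμ − λ = 10.86 − 9.71 = 1.15/hr

Final: ρ = 0.8941; stable; margin = 1.15/hr


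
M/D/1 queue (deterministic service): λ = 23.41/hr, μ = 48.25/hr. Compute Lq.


ρ = 23.41/48.25 = 0.4852
M/D/1: Lq = ρ²/(2(1−ρ)) = 0.2354/(2·0.5148) = 0.22863

Final: 0.22863


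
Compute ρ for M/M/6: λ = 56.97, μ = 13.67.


ρ = λ/(cμ) = 56.97/(6·13.67) = 56.97/82.02 = 0.6946

Final: 0.6946


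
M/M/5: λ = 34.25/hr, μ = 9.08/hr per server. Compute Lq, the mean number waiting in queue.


a = λ/μ = 3.7720; ρ = a/5 = 0.7544
P₀ = 0.018124
Lq = P₀·a^c·ρ / (c!·(1−ρ)²) = 0.018124·763.61357·0.7544/(120·0.06032)
= 1.44247

Final: 1.44247


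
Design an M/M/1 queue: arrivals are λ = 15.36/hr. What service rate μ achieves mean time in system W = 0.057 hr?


W = 1/(μ−λ) ⇒ μ − λ = 1/W = 1/0.057 = 17.5439
μ = λ + 1/W = 15.36 + 17.5439 = 32.9039 per hr

Final: 32.9039 /hr


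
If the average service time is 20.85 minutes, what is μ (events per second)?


μ = 1/(service time) in consistent units.
1 second = 0.0166667 min, so μ = 0.0166667/20.85 = 0.0007994 per second

Final: 0.0007994 /sec


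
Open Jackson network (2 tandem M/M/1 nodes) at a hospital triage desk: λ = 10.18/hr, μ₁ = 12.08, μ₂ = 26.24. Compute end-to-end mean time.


Each node sees arrival rate λ = 10.18/hr (tandem ⇒ throughput preserved).
W₁ = 1/(μ₁−λ) = 1/(12.08−10.18) = 0.52632 hr
W₂ = 1/(μ₂−λ) = 1/(26.24−10.18) = 0.06227 hr
W_total = W₁ + W₂ = 0.52632 + 0.06227 = 0.58858 hr

Final: 0.58858 hr


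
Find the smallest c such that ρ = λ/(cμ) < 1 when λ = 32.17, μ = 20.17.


Stability requires cμ > λ ⇔ c > λ/μ.
λ/μ = 32.17/20.17 = 1.5949
Minimum integer c = ⌊1.5949⌋ + 1 = 2
Check: 2·20.17 = 40.34 > 32.17, while 1·20.17 = 20.17 ≤ 32.17

Final: 2 servers


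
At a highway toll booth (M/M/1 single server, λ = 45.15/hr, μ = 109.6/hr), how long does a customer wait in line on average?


ρ = 45.15/109.6 = 0.4120
Wq = ρ/(μ−λ) = 0.4120/(109.6 − 45.15) = 0.4120/64.45 = 0.006392 hr

Final: 0.006392 hr


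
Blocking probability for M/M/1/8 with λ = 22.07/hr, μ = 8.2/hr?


ρ = λ/μ = 22.07/8.2 = 2.6915
P_K = (1−ρ)ρ^K/(1−ρ^(K+1)) = (-1.6915·2753.644340)/(1 − 7411.332999)
= -4657.688659/-7410.332999 = 0.628540

Final: 0.628540


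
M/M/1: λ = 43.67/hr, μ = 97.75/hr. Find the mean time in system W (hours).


W = 1/(μ−λ) = 1/(97.75 − 43.67) = 1/54.08 = 0.01849 hr

Final: 0.01849 hr


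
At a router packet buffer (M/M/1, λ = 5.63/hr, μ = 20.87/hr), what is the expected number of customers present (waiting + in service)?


ρ = λ/μ = 5.63/20.87 = 0.2698
L = ρ/(1−ρ) = 0.2698/(1 − 0.2698) = 0.2698/0.7302 = 0.3694

Final: 0.3694


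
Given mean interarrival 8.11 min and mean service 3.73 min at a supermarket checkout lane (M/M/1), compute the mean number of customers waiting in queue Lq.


λ = 60/8.11 = 7.3983 /hr
μ = 60/3.73 = 16.0858 /hr
ρ = λ/μ = 7.3983/16.0858 = 0.4599
Lq = ρ²/(1−ρ) = 0.2115/0.5401 = 0.3917

Final: 0.3917


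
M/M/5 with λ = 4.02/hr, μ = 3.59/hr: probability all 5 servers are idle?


a = λ/μ = 4.02/3.59 = 1.1198; ρ = a/c = 0.2240
Σ_{k=0}^{4} a^k/k! (terms k=0..4) = 1.00000 + 1.11978 + 0.62695 + 0.23401 + 0.06551 = 3.04625
Tail: a^5/(5!(1−ρ)) = 1.76059/(120·0.7760) = 0.01891
P₀ = 1/(3.04625 + 0.01891) = 1/3.06516 = 0.326247

Final: 0.326247


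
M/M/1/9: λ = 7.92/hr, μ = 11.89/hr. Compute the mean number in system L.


ρ = 7.92/11.89 = 0.6661
L = ρ[1 − (K+1)ρ^K + Kρ^(K+1)] / [(1−ρ)(1−ρ^(K+1))]
Numerator: 0.6661·(1 − 10·0.025816 + 9·0.017196) = 0.597234
Denominator: (0.3339)·(0.982804) = 0.328152
L = 0.597234/0.328152 = 1.8200

Final: 1.8200


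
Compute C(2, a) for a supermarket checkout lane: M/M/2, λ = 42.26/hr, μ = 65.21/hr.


a = λ/μ = 0.6481; ρ = a/2 = 0.3240
P₀ = 0.510540 (from M/M/c formula)
C(c,a) = [a^c/(c!(1−ρ))]·P₀ = [0.41998/(2·0.6760)]·0.510540
= 0.31065·0.510540 = 0.158600

Final: 0.158600


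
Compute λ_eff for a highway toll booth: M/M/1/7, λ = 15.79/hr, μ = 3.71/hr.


ρ = 4.2561; P_K = (1−ρ)ρ^7/(1−ρ^8) = 0.765048
λ_eff = λ(1 − P_K) = 15.79·(1 − 0.765048) = 15.79·0.234952 = 3.7099 /hr

Final: 3.7099 /hr


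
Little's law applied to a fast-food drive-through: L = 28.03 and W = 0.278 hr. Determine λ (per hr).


λ = L/W = 28.03/0.278 = 100.8273 /hr

Final: 100.8273 /hr


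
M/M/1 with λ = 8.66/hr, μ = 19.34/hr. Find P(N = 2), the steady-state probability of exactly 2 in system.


ρ = 8.66/19.34 = 0.4478
P_n = (1−ρ)·ρ^n = (1 − 0.4478)·0.4478^2 = 0.5522·0.200504 = 0.110723

Final: 0.110723


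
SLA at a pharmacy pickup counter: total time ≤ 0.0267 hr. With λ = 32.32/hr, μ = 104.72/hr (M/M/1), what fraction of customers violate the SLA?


W ~ Exponential(μ−λ) for M/M/1.
μ − λ = 104.72 − 32.32 = 72.4000
P(W > t) = e^{−(μ−λ)t} = e^{−1.9331} = 0.144702

Final: 0.144702


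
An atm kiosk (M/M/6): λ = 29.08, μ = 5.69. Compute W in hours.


a = 5.1107; ρ = 0.8518; P₀ = 0.003761
Lq = P₀·a^c·ρ/(c!(1−ρ)²) = 3.60932
Wq = Lq/λ = 3.60932/29.08 = 0.12412 hr
W = Wq + 1/μ = 0.12412 + 0.17575 = 0.29986 hr

Final: 0.29986 hr


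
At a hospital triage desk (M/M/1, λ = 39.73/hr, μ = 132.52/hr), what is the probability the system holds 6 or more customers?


ρ = 39.73/132.52 = 0.2998
P(N ≥ n) = ρ^n = 0.2998^6 = 0.0007261

Final: 0.0007261


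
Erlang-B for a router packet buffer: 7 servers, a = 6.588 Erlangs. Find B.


B(c,a) = (a^c/c!) / Σ_{k=0}^{c} a^k/k!
a^7/7! = 106.867241
Σ terms (k=0..7): 1.00000 + 6.58800 + 21.70087 + 47.65511 + 78.48797 + 103.41575 + 113.55050 + 106.86724 = 479.265456
B = 106.867241/479.265456 = 0.222981

Final: 0.222981


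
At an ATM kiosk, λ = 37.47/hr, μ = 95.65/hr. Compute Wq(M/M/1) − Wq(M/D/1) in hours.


ρ = 37.47/95.65 = 0.3917
Wq(M/M/1) = ρ/(μ−λ) = 0.3917/58.18 = 0.006733 hr
Wq(M/D/1) = ρ/(2(μ−λ)) = 0.003367 hr
Savings = 0.006733 − 0.003367 = 0.003367 hr

Final: 0.003367 hr


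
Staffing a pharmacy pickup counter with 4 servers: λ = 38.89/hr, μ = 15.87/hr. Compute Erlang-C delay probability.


a = λ/μ = 2.4505; ρ = a/4 = 0.6126
P₀ = 0.078219 (from M/M/c formula)
C(c,a) = [a^c/(c!(1−ρ))]·P₀ = [36.06152/(24·0.3874)]·0.078219
= 3.87892·0.078219 = 0.303405

Final: 0.303405


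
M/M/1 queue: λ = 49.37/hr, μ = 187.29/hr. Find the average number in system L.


ρ = λ/μ = 49.37/187.29 = 0.2636
L = ρ/(1−ρ) = 0.2636/(1 − 0.2636) = 0.2636/0.7364 = 0.3580

Final: 0.3580


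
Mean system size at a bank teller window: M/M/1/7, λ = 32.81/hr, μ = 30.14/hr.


ρ = 32.81/30.14 = 1.0886
L = ρ[1 − (K+1)ρ^K + Kρ^(K+1)] / [(1−ρ)(1−ρ^(K+1))]
Numerator: 1.0886·(1 − 8·1.811511 + 7·1.971986) = 0.339441
Denominator: (-0.08859)·(-0.971986) = 0.086105
L = 0.339441/0.086105 = 3.9422

Final: 3.9422


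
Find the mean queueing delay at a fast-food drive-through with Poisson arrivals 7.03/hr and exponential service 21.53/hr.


ρ = 7.03/21.53 = 0.3265
Wq = ρ/(μ−λ) = 0.3265/(21.53 − 7.03) = 0.3265/14.50 = 0.02252 hr

Final: 0.02252 hr


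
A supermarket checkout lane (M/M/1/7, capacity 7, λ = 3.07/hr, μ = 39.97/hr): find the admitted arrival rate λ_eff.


ρ = 0.07681; P_K = (1−ρ)ρ^7/(1−ρ^8) = 0.00000001456
λ_eff = λ(1 − P_K) = 3.07·(1 − 0.00000001456) = 3.07·1.000000 = 3.0700 /hr

Final: 3.0700 /hr


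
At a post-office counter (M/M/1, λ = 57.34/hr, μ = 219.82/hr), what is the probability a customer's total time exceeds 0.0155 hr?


W ~ Exponential(μ−λ) for M/M/1.
μ − λ = 219.82 − 57.34 = 162.4800
P(W > t) = e^{−(μ−λ)t} = e^{−2.5184} = 0.080585

Final: 0.080585


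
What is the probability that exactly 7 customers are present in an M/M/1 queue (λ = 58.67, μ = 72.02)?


ρ = 58.67/72.02 = 0.8146
P_n = (1−ρ)·ρ^n = (1 − 0.8146)·0.8146^7 = 0.1854·0.238090 = 0.044134

Final: 0.044134


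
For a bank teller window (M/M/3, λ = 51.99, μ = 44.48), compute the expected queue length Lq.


a = λ/μ = 1.1688; ρ = a/3 = 0.3896
P₀ = 0.304140
Lq = P₀·a^c·ρ / (c!·(1−ρ)²) = 0.304140·1.59685·0.3896/(6·0.37257)
= 0.08465

Final: 0.08465


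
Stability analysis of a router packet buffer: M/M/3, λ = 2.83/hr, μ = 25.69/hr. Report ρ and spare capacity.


Total capacity cμ = 3·25.69 = 77.07/hr
ρ = λ/(cμ) = 2.83/77.07 = 0.03672
Stable ⇔ ρ < 1: YES
Spare capacity = cμ − λ = 77.07 − 2.83 = 74.24/hr

Final: ρ = 0.03672; stable; margin = 74.24/hr


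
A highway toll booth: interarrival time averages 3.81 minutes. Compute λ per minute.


λ = 1/(interarrival time) in consistent units.
1 minute = 1 min, so λ = 1/3.81 = 0.2625 per minute

Final: 0.2625 /min


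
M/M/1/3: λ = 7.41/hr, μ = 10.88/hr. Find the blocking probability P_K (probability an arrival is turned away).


ρ = λ/μ = 7.41/10.88 = 0.6811
P_K = (1−ρ)ρ^K/(1−ρ^(K+1)) = (0.3189·0.315913)/(1 − 0.215158)
= 0.100755/0.784842 = 0.128377

Final: 0.128377
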